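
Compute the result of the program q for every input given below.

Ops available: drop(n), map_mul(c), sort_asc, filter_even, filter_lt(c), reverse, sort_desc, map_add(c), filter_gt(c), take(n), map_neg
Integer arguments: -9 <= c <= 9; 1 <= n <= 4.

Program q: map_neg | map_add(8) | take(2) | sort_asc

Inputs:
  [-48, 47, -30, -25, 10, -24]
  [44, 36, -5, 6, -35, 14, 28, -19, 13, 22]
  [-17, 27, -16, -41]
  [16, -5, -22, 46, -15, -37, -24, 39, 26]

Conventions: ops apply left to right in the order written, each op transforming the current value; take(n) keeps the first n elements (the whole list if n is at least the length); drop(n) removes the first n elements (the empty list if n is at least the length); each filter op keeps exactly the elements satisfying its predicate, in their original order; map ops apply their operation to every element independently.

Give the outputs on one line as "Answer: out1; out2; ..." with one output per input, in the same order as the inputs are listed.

Execution, op by op:
  [-48, 47, -30, -25, 10, -24] -> [48, -47, 30, 25, -10, 24] -> [56, -39, 38, 33, -2, 32] -> [56, -39] -> [-39, 56]
  [44, 36, -5, 6, -35, 14, 28, -19, 13, 22] -> [-44, -36, 5, -6, 35, -14, -28, 19, -13, -22] -> [-36, -28, 13, 2, 43, -6, -20, 27, -5, -14] -> [-36, -28] -> [-36, -28]
  [-17, 27, -16, -41] -> [17, -27, 16, 41] -> [25, -19, 24, 49] -> [25, -19] -> [-19, 25]
  [16, -5, -22, 46, -15, -37, -24, 39, 26] -> [-16, 5, 22, -46, 15, 37, 24, -39, -26] -> [-8, 13, 30, -38, 23, 45, 32, -31, -18] -> [-8, 13] -> [-8, 13]

[-39, 56]; [-36, -28]; [-19, 25]; [-8, 13]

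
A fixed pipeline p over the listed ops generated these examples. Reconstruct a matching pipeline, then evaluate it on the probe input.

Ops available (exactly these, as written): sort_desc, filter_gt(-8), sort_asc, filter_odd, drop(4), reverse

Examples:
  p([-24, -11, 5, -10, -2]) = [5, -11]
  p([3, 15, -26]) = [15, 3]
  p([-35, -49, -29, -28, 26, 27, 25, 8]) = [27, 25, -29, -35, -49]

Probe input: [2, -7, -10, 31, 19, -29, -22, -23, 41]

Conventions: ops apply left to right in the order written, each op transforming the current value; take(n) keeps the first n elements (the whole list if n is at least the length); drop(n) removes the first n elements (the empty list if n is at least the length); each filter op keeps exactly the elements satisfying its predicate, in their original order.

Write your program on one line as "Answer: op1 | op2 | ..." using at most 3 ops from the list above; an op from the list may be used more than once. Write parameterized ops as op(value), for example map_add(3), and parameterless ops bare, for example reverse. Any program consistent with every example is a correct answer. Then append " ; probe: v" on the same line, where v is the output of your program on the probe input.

filter_odd | sort_asc | sort_desc ; probe: [41, 31, 19, -7, -23, -29]

Check, running the answer program on each example:
  [-24, -11, 5, -10, -2] -> [-11, 5] -> [-11, 5] -> [5, -11]
  [3, 15, -26] -> [3, 15] -> [3, 15] -> [15, 3]
  [-35, -49, -29, -28, 26, 27, 25, 8] -> [-35, -49, -29, 27, 25] -> [-49, -35, -29, 25, 27] -> [27, 25, -29, -35, -49]
  probe: [2, -7, -10, 31, 19, -29, -22, -23, 41] -> [-7, 31, 19, -29, -23, 41] -> [-29, -23, -7, 19, 31, 41] -> [41, 31, 19, -7, -23, -29]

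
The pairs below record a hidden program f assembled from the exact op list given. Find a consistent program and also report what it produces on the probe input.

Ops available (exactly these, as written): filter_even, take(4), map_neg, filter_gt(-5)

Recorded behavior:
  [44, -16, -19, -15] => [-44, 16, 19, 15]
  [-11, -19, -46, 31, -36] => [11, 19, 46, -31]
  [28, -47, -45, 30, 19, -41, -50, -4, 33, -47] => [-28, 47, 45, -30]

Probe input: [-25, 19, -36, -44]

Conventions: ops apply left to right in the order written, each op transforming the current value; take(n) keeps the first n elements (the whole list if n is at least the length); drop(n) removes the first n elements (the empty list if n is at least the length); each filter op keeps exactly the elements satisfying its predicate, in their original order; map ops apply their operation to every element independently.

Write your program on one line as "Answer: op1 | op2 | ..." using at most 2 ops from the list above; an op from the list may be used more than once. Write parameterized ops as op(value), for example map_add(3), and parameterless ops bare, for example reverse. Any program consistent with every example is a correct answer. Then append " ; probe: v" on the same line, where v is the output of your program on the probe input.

map_neg | take(4) ; probe: [25, -19, 36, 44]

Check, running the answer program on each example:
  [44, -16, -19, -15] -> [-44, 16, 19, 15] -> [-44, 16, 19, 15]
  [-11, -19, -46, 31, -36] -> [11, 19, 46, -31, 36] -> [11, 19, 46, -31]
  [28, -47, -45, 30, 19, -41, -50, -4, 33, -47] -> [-28, 47, 45, -30, -19, 41, 50, 4, -33, 47] -> [-28, 47, 45, -30]
  probe: [-25, 19, -36, -44] -> [25, -19, 36, 44] -> [25, -19, 36, 44]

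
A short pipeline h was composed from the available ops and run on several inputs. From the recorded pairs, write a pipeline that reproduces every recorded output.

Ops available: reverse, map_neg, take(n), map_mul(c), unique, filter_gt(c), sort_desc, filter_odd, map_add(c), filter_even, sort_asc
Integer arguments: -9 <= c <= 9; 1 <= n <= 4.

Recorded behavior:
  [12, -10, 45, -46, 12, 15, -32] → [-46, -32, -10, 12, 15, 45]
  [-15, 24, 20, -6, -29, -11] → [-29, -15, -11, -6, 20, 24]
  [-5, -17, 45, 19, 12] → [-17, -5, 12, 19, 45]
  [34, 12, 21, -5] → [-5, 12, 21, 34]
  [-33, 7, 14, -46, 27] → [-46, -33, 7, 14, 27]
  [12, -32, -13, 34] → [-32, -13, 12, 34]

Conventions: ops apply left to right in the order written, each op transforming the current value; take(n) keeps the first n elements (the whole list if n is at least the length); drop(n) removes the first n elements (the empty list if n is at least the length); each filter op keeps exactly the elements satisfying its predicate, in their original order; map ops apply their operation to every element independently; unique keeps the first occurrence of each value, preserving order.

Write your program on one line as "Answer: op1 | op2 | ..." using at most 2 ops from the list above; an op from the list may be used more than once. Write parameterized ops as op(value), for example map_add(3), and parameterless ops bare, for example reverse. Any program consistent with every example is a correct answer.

unique | sort_asc

Check, running the answer program on each example:
  [12, -10, 45, -46, 12, 15, -32] -> [12, -10, 45, -46, 15, -32] -> [-46, -32, -10, 12, 15, 45]
  [-15, 24, 20, -6, -29, -11] -> [-15, 24, 20, -6, -29, -11] -> [-29, -15, -11, -6, 20, 24]
  [-5, -17, 45, 19, 12] -> [-5, -17, 45, 19, 12] -> [-17, -5, 12, 19, 45]
  [34, 12, 21, -5] -> [34, 12, 21, -5] -> [-5, 12, 21, 34]
  [-33, 7, 14, -46, 27] -> [-33, 7, 14, -46, 27] -> [-46, -33, 7, 14, 27]
  [12, -32, -13, 34] -> [12, -32, -13, 34] -> [-32, -13, 12, 34]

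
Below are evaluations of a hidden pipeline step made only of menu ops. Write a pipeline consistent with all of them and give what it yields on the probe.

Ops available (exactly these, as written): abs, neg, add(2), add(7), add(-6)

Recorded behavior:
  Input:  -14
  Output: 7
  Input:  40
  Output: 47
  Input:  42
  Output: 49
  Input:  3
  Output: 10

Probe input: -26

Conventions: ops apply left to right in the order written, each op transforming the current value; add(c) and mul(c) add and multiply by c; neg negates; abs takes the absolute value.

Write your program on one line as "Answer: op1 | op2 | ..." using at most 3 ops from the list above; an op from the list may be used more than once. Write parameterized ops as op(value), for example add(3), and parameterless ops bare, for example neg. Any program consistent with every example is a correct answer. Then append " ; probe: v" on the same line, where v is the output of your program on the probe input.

add(7) | abs ; probe: 19

Check, running the answer program on each example:
  -14 -> -7 -> 7
  40 -> 47 -> 47
  42 -> 49 -> 49
  3 -> 10 -> 10
  probe: -26 -> -19 -> 19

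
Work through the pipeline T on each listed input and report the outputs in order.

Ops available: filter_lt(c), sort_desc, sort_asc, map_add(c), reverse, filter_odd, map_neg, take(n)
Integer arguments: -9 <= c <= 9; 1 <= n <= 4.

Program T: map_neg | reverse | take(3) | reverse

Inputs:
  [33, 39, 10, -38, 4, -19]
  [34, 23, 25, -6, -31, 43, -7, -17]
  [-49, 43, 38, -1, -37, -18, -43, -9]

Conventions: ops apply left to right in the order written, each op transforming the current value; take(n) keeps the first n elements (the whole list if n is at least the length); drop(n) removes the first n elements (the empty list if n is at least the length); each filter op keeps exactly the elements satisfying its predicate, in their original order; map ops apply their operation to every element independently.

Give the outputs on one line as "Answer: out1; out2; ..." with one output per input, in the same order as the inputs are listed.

Execution, op by op:
  [33, 39, 10, -38, 4, -19] -> [-33, -39, -10, 38, -4, 19] -> [19, -4, 38, -10, -39, -33] -> [19, -4, 38] -> [38, -4, 19]
  [34, 23, 25, -6, -31, 43, -7, -17] -> [-34, -23, -25, 6, 31, -43, 7, 17] -> [17, 7, -43, 31, 6, -25, -23, -34] -> [17, 7, -43] -> [-43, 7, 17]
  [-49, 43, 38, -1, -37, -18, -43, -9] -> [49, -43, -38, 1, 37, 18, 43, 9] -> [9, 43, 18, 37, 1, -38, -43, 49] -> [9, 43, 18] -> [18, 43, 9]

[38, -4, 19]; [-43, 7, 17]; [18, 43, 9]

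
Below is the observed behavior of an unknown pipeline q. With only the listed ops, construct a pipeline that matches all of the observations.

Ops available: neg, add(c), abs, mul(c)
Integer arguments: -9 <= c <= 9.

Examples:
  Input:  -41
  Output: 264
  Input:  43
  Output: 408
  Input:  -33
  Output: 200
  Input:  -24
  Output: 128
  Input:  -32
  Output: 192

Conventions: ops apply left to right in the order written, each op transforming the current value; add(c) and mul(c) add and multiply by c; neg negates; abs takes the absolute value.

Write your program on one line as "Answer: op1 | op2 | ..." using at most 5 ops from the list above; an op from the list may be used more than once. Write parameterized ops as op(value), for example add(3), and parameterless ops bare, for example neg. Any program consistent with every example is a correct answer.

add(8) | abs | mul(-8) | abs

Check, running the answer program on each example:
  -41 -> -33 -> 33 -> -264 -> 264
  43 -> 51 -> 51 -> -408 -> 408
  -33 -> -25 -> 25 -> -200 -> 200
  -24 -> -16 -> 16 -> -128 -> 128
  -32 -> -24 -> 24 -> -192 -> 192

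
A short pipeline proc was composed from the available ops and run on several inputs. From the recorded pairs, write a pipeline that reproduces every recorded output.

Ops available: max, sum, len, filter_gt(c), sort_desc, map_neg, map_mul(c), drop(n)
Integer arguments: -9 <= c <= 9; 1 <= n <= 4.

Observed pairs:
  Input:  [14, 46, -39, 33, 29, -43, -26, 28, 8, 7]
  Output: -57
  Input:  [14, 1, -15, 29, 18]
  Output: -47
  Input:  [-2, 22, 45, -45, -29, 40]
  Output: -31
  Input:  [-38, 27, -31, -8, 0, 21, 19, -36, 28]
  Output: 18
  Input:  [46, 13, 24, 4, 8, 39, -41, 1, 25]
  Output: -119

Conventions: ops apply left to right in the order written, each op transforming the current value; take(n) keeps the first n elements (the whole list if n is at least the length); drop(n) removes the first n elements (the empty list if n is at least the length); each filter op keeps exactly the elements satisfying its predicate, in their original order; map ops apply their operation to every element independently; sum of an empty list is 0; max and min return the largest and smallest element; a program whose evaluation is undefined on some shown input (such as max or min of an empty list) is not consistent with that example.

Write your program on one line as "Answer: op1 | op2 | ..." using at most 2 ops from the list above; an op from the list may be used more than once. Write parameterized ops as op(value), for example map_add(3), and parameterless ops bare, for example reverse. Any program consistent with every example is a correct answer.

map_neg | sum

Check, running the answer program on each example:
  [14, 46, -39, 33, 29, -43, -26, 28, 8, 7] -> [-14, -46, 39, -33, -29, 43, 26, -28, -8, -7] -> -57
  [14, 1, -15, 29, 18] -> [-14, -1, 15, -29, -18] -> -47
  [-2, 22, 45, -45, -29, 40] -> [2, -22, -45, 45, 29, -40] -> -31
  [-38, 27, -31, -8, 0, 21, 19, -36, 28] -> [38, -27, 31, 8, 0, -21, -19, 36, -28] -> 18
  [46, 13, 24, 4, 8, 39, -41, 1, 25] -> [-46, -13, -24, -4, -8, -39, 41, -1, -25] -> -119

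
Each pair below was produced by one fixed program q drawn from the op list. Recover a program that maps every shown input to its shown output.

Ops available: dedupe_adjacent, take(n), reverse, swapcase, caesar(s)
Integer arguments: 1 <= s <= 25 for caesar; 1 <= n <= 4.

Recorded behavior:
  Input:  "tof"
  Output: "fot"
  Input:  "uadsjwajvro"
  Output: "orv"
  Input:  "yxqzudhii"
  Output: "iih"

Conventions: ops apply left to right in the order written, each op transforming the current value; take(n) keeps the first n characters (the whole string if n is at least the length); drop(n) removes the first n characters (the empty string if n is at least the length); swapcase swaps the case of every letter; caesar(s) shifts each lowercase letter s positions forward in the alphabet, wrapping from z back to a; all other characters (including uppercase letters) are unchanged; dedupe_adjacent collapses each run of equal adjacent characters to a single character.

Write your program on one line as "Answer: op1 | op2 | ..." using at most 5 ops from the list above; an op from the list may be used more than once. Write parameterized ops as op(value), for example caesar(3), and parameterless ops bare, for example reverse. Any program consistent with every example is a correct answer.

swapcase | reverse | swapcase | take(3)

Check, running the answer program on each example:
  "tof" -> "TOF" -> "FOT" -> "fot" -> "fot"
  "uadsjwajvro" -> "UADSJWAJVRO" -> "ORVJAWJSDAU" -> "orvjawjsdau" -> "orv"
  "yxqzudhii" -> "YXQZUDHII" -> "IIHDUZQXY" -> "iihduzqxy" -> "iih"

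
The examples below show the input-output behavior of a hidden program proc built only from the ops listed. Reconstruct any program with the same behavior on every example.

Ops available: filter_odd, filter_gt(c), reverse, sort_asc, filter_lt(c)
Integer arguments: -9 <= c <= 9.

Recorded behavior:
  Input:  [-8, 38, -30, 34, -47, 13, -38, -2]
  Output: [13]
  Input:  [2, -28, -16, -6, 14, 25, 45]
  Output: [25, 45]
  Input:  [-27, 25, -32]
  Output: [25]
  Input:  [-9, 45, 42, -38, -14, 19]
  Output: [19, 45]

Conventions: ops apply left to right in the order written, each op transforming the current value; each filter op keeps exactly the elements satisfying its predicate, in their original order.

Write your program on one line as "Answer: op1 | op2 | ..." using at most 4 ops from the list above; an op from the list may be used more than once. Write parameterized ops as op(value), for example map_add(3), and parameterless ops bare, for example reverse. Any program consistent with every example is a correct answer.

filter_gt(4) | reverse | filter_odd | sort_asc

Check, running the answer program on each example:
  [-8, 38, -30, 34, -47, 13, -38, -2] -> [38, 34, 13] -> [13, 34, 38] -> [13] -> [13]
  [2, -28, -16, -6, 14, 25, 45] -> [14, 25, 45] -> [45, 25, 14] -> [45, 25] -> [25, 45]
  [-27, 25, -32] -> [25] -> [25] -> [25] -> [25]
  [-9, 45, 42, -38, -14, 19] -> [45, 42, 19] -> [19, 42, 45] -> [19, 45] -> [19, 45]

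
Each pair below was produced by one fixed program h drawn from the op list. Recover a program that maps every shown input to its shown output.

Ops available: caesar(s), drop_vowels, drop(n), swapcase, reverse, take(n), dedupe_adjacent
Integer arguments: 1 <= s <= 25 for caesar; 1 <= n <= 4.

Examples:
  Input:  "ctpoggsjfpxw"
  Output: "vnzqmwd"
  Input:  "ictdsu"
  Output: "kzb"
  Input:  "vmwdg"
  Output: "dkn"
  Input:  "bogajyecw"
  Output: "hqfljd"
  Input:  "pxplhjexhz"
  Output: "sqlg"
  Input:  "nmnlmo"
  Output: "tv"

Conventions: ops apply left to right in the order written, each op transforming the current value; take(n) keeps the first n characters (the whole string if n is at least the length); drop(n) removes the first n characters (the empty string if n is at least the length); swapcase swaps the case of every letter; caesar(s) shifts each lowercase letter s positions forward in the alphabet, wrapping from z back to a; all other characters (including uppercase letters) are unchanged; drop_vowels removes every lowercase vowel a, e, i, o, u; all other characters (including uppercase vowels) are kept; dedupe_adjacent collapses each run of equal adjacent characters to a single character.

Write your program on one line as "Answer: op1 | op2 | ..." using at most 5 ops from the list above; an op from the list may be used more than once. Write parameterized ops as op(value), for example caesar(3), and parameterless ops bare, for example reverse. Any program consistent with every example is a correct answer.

caesar(24) | caesar(9) | dedupe_adjacent | drop_vowels | drop(2)

Check, running the answer program on each example:
  "ctpoggsjfpxw" -> "arnmeeqhdnvu" -> "jawvnnzqmwed" -> "jawvnzqmwed" -> "jwvnzqmwd" -> "vnzqmwd"
  "ictdsu" -> "garbqs" -> "pjakzb" -> "pjakzb" -> "pjkzb" -> "kzb"
  "vmwdg" -> "tkube" -> "ctdkn" -> "ctdkn" -> "ctdkn" -> "dkn"
  "bogajyecw" -> "zmeyhwcau" -> "ivnhqfljd" -> "ivnhqfljd" -> "vnhqfljd" -> "hqfljd"
  "pxplhjexhz" -> "nvnjfhcvfx" -> "wewsoqleog" -> "wewsoqleog" -> "wwsqlg" -> "sqlg"
  "nmnlmo" -> "lkljkm" -> "utustv" -> "utustv" -> "tstv" -> "tv"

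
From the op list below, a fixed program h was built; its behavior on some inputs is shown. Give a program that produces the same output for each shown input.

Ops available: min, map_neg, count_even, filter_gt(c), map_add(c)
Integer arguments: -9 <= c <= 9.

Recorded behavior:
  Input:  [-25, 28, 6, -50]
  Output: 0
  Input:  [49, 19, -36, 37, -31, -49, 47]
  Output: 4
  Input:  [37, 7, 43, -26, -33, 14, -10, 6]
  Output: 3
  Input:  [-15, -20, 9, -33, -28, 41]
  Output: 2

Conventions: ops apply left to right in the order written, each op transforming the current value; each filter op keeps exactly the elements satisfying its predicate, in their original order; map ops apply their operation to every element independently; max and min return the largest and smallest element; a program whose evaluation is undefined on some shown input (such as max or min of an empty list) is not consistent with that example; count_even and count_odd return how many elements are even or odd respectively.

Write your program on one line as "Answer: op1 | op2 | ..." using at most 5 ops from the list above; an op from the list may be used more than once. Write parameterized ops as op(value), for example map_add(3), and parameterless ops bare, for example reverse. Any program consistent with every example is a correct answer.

map_add(-6) | map_add(1) | filter_gt(-9) | count_even

Check, running the answer program on each example:
  [-25, 28, 6, -50] -> [-31, 22, 0, -56] -> [-30, 23, 1, -55] -> [23, 1] -> 0
  [49, 19, -36, 37, -31, -49, 47] -> [43, 13, -42, 31, -37, -55, 41] -> [44, 14, -41, 32, -36, -54, 42] -> [44, 14, 32, 42] -> 4
  [37, 7, 43, -26, -33, 14, -10, 6] -> [31, 1, 37, -32, -39, 8, -16, 0] -> [32, 2, 38, -31, -38, 9, -15, 1] -> [32, 2, 38, 9, 1] -> 3
  [-15, -20, 9, -33, -28, 41] -> [-21, -26, 3, -39, -34, 35] -> [-20, -25, 4, -38, -33, 36] -> [4, 36] -> 2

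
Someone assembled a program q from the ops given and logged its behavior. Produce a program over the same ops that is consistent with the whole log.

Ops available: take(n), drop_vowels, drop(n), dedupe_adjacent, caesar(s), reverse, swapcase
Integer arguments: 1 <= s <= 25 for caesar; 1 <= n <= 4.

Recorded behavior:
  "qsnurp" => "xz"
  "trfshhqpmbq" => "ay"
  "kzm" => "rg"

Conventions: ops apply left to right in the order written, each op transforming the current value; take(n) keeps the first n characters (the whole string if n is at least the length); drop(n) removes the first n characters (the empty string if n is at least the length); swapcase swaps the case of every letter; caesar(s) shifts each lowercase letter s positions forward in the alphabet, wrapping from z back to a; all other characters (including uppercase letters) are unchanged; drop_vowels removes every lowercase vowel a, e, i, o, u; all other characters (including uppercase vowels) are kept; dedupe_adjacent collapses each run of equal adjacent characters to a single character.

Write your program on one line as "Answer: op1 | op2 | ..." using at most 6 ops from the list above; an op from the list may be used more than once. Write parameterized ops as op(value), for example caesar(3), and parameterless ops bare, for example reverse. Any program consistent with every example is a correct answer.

caesar(6) | reverse | caesar(1) | reverse | take(2)

Check, running the answer program on each example:
  "qsnurp" -> "wytaxv" -> "vxatyw" -> "wybuzx" -> "xzubyw" -> "xz"
  "trfshhqpmbq" -> "zxlynnwvshw" -> "whsvwnnylxz" -> "xitwxoozmya" -> "aymzooxwtix" -> "ay"
  "kzm" -> "qfs" -> "sfq" -> "tgr" -> "rgt" -> "rg"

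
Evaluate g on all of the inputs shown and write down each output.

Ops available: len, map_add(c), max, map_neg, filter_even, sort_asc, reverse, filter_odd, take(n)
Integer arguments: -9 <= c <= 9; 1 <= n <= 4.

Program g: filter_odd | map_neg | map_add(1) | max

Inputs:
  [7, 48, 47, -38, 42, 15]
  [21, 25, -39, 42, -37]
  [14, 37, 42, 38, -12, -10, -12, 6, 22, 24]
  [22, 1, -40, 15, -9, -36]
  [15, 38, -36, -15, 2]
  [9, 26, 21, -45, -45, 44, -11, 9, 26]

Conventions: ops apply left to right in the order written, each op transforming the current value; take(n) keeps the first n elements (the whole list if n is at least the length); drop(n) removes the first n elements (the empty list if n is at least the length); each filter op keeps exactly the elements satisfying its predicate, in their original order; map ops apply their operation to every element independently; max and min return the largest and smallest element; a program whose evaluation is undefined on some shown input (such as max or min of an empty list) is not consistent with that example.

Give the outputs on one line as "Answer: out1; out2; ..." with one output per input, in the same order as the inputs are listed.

-6; 40; -36; 10; 16; 46

Execution, op by op:
  [7, 48, 47, -38, 42, 15] -> [7, 47, 15] -> [-7, -47, -15] -> [-6, -46, -14] -> -6
  [21, 25, -39, 42, -37] -> [21, 25, -39, -37] -> [-21, -25, 39, 37] -> [-20, -24, 40, 38] -> 40
  [14, 37, 42, 38, -12, -10, -12, 6, 22, 24] -> [37] -> [-37] -> [-36] -> -36
  [22, 1, -40, 15, -9, -36] -> [1, 15, -9] -> [-1, -15, 9] -> [0, -14, 10] -> 10
  [15, 38, -36, -15, 2] -> [15, -15] -> [-15, 15] -> [-14, 16] -> 16
  [9, 26, 21, -45, -45, 44, -11, 9, 26] -> [9, 21, -45, -45, -11, 9] -> [-9, -21, 45, 45, 11, -9] -> [-8, -20, 46, 46, 12, -8] -> 46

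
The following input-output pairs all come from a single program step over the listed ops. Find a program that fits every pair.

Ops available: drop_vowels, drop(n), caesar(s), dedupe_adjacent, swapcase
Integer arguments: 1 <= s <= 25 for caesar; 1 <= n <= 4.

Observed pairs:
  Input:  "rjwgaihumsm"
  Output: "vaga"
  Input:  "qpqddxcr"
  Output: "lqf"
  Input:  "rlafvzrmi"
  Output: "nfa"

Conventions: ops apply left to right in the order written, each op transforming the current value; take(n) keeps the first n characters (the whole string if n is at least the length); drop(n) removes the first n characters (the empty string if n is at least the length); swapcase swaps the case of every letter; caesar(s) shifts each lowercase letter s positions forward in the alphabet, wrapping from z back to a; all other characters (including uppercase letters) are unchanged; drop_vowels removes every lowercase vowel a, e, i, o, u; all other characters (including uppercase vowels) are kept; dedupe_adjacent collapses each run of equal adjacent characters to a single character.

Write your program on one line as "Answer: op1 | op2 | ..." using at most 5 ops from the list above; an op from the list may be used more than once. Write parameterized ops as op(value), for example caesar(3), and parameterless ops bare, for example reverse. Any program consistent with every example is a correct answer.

drop_vowels | caesar(14) | dedupe_adjacent | drop(4)

Check, running the answer program on each example:
  "rjwgaihumsm" -> "rjwghmsm" -> "fxkuvaga" -> "fxkuvaga" -> "vaga"
  "qpqddxcr" -> "qpqddxcr" -> "ederrlqf" -> "ederlqf" -> "lqf"
  "rlafvzrmi" -> "rlfvzrm" -> "fztjnfa" -> "fztjnfa" -> "nfa"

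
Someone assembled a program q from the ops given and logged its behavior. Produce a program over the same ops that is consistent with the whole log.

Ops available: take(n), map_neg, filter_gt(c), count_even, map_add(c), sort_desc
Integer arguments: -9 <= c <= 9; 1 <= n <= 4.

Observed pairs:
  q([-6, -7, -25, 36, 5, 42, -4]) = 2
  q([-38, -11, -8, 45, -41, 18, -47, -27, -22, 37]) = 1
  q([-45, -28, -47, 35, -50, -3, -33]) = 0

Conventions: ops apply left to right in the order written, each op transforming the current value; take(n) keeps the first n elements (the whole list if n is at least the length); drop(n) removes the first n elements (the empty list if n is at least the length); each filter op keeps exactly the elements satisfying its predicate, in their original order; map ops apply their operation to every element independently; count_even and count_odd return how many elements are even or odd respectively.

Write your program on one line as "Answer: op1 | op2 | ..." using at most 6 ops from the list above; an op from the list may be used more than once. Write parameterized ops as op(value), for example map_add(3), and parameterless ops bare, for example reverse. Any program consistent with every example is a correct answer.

filter_gt(2) | sort_desc | map_neg | sort_desc | count_even

Check, running the answer program on each example:
  [-6, -7, -25, 36, 5, 42, -4] -> [36, 5, 42] -> [42, 36, 5] -> [-42, -36, -5] -> [-5, -36, -42] -> 2
  [-38, -11, -8, 45, -41, 18, -47, -27, -22, 37] -> [45, 18, 37] -> [45, 37, 18] -> [-45, -37, -18] -> [-18, -37, -45] -> 1
  [-45, -28, -47, 35, -50, -3, -33] -> [35] -> [35] -> [-35] -> [-35] -> 0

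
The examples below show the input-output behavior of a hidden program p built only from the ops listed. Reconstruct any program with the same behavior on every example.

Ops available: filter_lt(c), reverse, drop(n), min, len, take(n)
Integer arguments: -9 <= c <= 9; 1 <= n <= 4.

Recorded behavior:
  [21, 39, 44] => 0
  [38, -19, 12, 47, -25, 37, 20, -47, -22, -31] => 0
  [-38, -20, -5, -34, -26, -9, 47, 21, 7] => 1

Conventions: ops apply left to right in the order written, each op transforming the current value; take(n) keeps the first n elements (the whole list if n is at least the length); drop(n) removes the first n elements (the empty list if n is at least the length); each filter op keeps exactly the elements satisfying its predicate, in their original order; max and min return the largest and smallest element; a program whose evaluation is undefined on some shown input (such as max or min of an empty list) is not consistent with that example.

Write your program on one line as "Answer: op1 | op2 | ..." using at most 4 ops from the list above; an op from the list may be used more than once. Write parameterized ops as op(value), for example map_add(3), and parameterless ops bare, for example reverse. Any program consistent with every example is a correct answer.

take(2) | take(1) | filter_lt(-8) | len

Check, running the answer program on each example:
  [21, 39, 44] -> [21, 39] -> [21] -> [] -> 0
  [38, -19, 12, 47, -25, 37, 20, -47, -22, -31] -> [38, -19] -> [38] -> [] -> 0
  [-38, -20, -5, -34, -26, -9, 47, 21, 7] -> [-38, -20] -> [-38] -> [-38] -> 1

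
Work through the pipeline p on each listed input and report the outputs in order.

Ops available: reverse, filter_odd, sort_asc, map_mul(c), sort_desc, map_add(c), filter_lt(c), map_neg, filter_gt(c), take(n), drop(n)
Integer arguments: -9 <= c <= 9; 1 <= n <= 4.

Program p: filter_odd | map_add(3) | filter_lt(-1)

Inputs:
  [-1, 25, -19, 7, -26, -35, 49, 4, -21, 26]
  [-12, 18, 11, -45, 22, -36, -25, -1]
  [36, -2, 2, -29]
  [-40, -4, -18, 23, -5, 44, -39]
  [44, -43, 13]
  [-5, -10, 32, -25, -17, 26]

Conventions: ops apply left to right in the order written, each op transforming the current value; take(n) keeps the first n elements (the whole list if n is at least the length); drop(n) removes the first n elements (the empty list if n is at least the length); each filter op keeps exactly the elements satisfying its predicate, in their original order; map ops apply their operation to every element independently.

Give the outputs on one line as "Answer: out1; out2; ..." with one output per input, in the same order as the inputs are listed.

Execution, op by op:
  [-1, 25, -19, 7, -26, -35, 49, 4, -21, 26] -> [-1, 25, -19, 7, -35, 49, -21] -> [2, 28, -16, 10, -32, 52, -18] -> [-16, -32, -18]
  [-12, 18, 11, -45, 22, -36, -25, -1] -> [11, -45, -25, -1] -> [14, -42, -22, 2] -> [-42, -22]
  [36, -2, 2, -29] -> [-29] -> [-26] -> [-26]
  [-40, -4, -18, 23, -5, 44, -39] -> [23, -5, -39] -> [26, -2, -36] -> [-2, -36]
  [44, -43, 13] -> [-43, 13] -> [-40, 16] -> [-40]
  [-5, -10, 32, -25, -17, 26] -> [-5, -25, -17] -> [-2, -22, -14] -> [-2, -22, -14]

[-16, -32, -18]; [-42, -22]; [-26]; [-2, -36]; [-40]; [-2, -22, -14]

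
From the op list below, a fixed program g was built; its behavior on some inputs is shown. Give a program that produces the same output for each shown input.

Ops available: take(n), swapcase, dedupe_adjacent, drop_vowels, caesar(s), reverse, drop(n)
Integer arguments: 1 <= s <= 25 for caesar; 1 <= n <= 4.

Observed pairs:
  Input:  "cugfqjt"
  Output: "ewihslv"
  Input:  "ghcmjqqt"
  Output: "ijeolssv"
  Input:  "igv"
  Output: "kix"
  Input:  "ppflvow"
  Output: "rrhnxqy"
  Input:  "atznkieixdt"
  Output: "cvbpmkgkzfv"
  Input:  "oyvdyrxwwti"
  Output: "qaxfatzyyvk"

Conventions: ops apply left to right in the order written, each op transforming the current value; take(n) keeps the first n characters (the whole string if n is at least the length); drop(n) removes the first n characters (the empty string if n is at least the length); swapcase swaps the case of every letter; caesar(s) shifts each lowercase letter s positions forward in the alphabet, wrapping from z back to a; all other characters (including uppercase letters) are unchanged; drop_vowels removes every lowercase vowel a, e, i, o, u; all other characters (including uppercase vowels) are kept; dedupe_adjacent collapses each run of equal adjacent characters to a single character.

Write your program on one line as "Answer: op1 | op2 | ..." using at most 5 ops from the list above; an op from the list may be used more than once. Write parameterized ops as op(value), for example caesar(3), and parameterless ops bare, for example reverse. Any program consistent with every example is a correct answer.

caesar(8) | caesar(24) | caesar(13) | caesar(9)

Check, running the answer program on each example:
  "cugfqjt" -> "kconyrb" -> "iamlwpz" -> "vnzyjcm" -> "ewihslv"
  "ghcmjqqt" -> "opkuryyb" -> "mnispwwz" -> "zavfcjjm" -> "ijeolssv"
  "igv" -> "qod" -> "omb" -> "bzo" -> "kix"
  "ppflvow" -> "xxntdwe" -> "vvlrbuc" -> "iiyeohp" -> "rrhnxqy"
  "atznkieixdt" -> "ibhvsqmqflb" -> "gzftqokodjz" -> "tmsgdbxbqwm" -> "cvbpmkgkzfv"
  "oyvdyrxwwti" -> "wgdlgzfeebq" -> "uebjexdcczo" -> "hrowrkqppmb" -> "qaxfatzyyvk"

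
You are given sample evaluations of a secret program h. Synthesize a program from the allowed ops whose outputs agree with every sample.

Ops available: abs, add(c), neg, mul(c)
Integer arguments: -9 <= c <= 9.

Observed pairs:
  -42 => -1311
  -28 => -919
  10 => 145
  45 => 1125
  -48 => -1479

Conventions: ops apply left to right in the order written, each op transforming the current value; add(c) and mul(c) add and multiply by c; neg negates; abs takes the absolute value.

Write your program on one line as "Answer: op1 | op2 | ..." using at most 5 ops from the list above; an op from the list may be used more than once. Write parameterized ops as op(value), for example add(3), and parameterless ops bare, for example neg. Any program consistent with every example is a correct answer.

add(-5) | mul(-4) | mul(-7) | add(5)

Check, running the answer program on each example:
  -42 -> -47 -> 188 -> -1316 -> -1311
  -28 -> -33 -> 132 -> -924 -> -919
  10 -> 5 -> -20 -> 140 -> 145
  45 -> 40 -> -160 -> 1120 -> 1125
  -48 -> -53 -> 212 -> -1484 -> -1479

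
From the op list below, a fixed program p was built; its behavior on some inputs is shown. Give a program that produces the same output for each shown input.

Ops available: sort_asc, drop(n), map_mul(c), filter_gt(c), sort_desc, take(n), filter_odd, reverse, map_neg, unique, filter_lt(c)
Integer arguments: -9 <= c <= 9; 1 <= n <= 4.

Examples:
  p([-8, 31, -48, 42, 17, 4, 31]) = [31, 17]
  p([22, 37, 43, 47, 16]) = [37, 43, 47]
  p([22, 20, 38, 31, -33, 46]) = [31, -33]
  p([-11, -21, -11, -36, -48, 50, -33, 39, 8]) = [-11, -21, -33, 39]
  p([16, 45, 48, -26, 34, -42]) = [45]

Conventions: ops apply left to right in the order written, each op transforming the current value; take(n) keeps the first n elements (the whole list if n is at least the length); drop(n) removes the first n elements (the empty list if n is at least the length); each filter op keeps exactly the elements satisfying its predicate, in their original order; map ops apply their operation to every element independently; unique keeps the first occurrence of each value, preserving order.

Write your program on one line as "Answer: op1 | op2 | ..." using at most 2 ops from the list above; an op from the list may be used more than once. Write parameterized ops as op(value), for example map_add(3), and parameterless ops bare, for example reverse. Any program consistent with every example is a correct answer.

unique | filter_odd

Check, running the answer program on each example:
  [-8, 31, -48, 42, 17, 4, 31] -> [-8, 31, -48, 42, 17, 4] -> [31, 17]
  [22, 37, 43, 47, 16] -> [22, 37, 43, 47, 16] -> [37, 43, 47]
  [22, 20, 38, 31, -33, 46] -> [22, 20, 38, 31, -33, 46] -> [31, -33]
  [-11, -21, -11, -36, -48, 50, -33, 39, 8] -> [-11, -21, -36, -48, 50, -33, 39, 8] -> [-11, -21, -33, 39]
  [16, 45, 48, -26, 34, -42] -> [16, 45, 48, -26, 34, -42] -> [45]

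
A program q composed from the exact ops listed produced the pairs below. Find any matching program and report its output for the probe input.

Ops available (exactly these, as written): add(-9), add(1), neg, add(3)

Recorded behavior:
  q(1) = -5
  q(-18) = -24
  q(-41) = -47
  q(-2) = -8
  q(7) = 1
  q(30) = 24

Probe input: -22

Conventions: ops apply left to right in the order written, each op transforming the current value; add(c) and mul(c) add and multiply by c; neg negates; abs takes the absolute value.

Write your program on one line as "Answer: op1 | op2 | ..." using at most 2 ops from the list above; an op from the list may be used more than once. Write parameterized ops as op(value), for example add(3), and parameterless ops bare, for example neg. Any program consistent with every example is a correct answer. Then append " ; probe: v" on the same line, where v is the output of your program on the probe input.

add(-9) | add(3) ; probe: -28

Check, running the answer program on each example:
  1 -> -8 -> -5
  -18 -> -27 -> -24
  -41 -> -50 -> -47
  -2 -> -11 -> -8
  7 -> -2 -> 1
  30 -> 21 -> 24
  probe: -22 -> -31 -> -28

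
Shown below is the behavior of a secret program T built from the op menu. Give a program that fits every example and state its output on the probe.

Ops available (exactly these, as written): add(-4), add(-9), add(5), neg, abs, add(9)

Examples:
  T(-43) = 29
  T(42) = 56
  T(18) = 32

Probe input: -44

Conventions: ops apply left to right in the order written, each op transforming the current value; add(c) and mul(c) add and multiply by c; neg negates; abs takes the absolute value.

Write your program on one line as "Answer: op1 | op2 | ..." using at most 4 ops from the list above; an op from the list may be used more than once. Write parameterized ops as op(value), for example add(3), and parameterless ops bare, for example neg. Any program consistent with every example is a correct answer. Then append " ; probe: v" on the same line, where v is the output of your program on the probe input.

add(5) | add(9) | abs ; probe: 30

Check, running the answer program on each example:
  -43 -> -38 -> -29 -> 29
  42 -> 47 -> 56 -> 56
  18 -> 23 -> 32 -> 32
  probe: -44 -> -39 -> -30 -> 30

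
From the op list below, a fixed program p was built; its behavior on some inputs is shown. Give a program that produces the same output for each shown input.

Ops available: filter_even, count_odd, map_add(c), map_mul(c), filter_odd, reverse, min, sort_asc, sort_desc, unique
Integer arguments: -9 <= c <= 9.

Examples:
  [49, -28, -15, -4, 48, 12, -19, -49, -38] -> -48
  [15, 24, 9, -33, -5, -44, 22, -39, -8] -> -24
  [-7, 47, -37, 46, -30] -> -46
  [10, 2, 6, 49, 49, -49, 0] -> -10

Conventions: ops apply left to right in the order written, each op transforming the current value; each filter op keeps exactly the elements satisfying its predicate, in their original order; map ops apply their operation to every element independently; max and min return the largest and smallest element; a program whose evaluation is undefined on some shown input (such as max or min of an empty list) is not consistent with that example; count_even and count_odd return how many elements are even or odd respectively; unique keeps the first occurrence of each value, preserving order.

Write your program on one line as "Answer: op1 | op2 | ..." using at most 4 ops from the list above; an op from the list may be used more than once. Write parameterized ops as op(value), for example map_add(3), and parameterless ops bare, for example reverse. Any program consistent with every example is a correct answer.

filter_even | map_mul(-1) | sort_asc | min

Check, running the answer program on each example:
  [49, -28, -15, -4, 48, 12, -19, -49, -38] -> [-28, -4, 48, 12, -38] -> [28, 4, -48, -12, 38] -> [-48, -12, 4, 28, 38] -> -48
  [15, 24, 9, -33, -5, -44, 22, -39, -8] -> [24, -44, 22, -8] -> [-24, 44, -22, 8] -> [-24, -22, 8, 44] -> -24
  [-7, 47, -37, 46, -30] -> [46, -30] -> [-46, 30] -> [-46, 30] -> -46
  [10, 2, 6, 49, 49, -49, 0] -> [10, 2, 6, 0] -> [-10, -2, -6, 0] -> [-10, -6, -2, 0] -> -10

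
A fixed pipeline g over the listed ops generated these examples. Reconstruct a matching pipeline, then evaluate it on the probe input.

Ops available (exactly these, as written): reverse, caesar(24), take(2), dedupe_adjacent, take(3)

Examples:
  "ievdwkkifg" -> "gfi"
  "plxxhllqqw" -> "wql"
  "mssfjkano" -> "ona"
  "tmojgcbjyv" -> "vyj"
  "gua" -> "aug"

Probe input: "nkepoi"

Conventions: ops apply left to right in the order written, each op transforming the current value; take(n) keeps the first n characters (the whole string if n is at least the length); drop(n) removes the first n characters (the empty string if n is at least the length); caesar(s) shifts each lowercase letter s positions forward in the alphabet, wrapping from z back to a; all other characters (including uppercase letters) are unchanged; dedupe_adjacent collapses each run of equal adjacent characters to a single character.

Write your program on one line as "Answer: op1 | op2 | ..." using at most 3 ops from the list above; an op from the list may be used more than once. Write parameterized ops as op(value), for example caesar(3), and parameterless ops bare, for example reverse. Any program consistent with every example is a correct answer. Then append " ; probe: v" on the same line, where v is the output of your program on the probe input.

reverse | dedupe_adjacent | take(3) ; probe: "iop"

Check, running the answer program on each example:
  "ievdwkkifg" -> "gfikkwdvei" -> "gfikwdvei" -> "gfi"
  "plxxhllqqw" -> "wqqllhxxlp" -> "wqlhxlp" -> "wql"
  "mssfjkano" -> "onakjfssm" -> "onakjfsm" -> "ona"
  "tmojgcbjyv" -> "vyjbcgjomt" -> "vyjbcgjomt" -> "vyj"
  "gua" -> "aug" -> "aug" -> "aug"
  probe: "nkepoi" -> "iopekn" -> "iopekn" -> "iop"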